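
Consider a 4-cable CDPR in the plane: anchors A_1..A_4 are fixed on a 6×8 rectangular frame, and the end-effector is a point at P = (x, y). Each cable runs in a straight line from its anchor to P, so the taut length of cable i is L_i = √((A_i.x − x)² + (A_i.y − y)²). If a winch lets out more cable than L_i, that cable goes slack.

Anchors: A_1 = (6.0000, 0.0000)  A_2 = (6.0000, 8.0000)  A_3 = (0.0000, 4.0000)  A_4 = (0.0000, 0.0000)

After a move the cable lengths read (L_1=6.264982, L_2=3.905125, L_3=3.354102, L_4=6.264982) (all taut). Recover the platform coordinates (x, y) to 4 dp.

(3.0000, 5.5000)

circle eqns → linear via eq_j − eq_1; set k_j = A_j·A_j − L_j²
k_1 = 36.0000+0.0000−39.2500 = -3.2500
0.0000·x − 16.0000·y = k_1−k_2 = -88.0000
12.0000·x − 8.0000·y = k_1−k_3 = -8.0000
12.0000·x + 0.0000·y = k_1−k_4 = 36.0000
solve first two rows → x=3.0000, y=5.5000
check cable 4: ‖A_4−P‖² = 39.2500 ≈ L_4² = 39.2500 ✓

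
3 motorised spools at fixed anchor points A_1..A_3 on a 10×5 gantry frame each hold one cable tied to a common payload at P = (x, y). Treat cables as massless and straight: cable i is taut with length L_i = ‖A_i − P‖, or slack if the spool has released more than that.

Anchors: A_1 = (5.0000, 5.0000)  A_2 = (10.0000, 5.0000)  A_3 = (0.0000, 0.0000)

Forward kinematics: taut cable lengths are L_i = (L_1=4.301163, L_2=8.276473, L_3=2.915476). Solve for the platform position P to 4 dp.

circle eqns → linear via eq_j − eq_1; set c_j = A_j·A_j − L_j²
c_1 = 25.0000+25.0000−18.5000 = 31.5000
-10.0000·x + 0.0000·y = c_1−c_2 = -25.0000
10.0000·x + 10.0000·y = c_1−c_3 = 40.0000
solve first two rows → x=2.5000, y=1.5000

(2.5000, 1.5000)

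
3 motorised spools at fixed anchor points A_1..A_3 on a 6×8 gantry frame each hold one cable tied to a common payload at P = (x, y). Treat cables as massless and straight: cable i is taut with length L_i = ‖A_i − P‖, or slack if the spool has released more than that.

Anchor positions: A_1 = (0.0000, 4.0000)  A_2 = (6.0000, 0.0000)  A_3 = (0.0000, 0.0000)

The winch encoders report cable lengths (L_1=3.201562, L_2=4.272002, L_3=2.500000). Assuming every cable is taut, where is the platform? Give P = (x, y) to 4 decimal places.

(2.0000, 1.5000)

expand ‖A_i−P‖²=L_i² and subtract eq 1 (c_i ≔ ‖A_i‖²−L_i²)
c_1 = 0.0000+16.0000−10.2500 = 5.7500
eq1−eq2 → [-12.0000  8.0000]·P = -12.0000
eq1−eq3 → [0.0000  8.0000]·P = 12.0000
2×2 solve → P = (2.0000, 1.5000)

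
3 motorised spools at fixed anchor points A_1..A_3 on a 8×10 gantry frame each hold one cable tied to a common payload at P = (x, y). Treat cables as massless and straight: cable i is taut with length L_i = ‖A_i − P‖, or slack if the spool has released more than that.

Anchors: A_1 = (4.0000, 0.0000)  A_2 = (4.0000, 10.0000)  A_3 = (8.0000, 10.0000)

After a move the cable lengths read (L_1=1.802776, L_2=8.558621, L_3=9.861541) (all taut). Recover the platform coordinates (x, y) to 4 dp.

(3.0000, 1.5000)

expand ‖A_i−P‖²=L_i² and subtract eq 1 (k_i ≔ ‖A_i‖²−L_i²)
k_1 = 16.0000+0.0000−3.2500 = 12.7500
eq1−eq2 → [0.0000  -20.0000]·P = -30.0000
eq1−eq3 → [-8.0000  -20.0000]·P = -54.0000
2×2 solve → P = (3.0000, 1.5000)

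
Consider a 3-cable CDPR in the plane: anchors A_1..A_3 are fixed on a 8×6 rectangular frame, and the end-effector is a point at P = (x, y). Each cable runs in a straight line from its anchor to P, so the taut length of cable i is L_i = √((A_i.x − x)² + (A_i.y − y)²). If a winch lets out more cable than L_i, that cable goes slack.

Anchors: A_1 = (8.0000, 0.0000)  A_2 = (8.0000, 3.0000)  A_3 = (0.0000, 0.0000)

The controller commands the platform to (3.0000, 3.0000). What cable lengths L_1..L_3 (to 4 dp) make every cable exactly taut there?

L_1: Δ = A_1−P = (5.0000, -3.0000) → ‖Δ‖ = √34.0000 = 5.8310
L_2: Δ = A_2−P = (5.0000, 0.0000) → ‖Δ‖ = √25.0000 = 5.0000
L_3: Δ = A_3−P = (-3.0000, -3.0000) → ‖Δ‖ = √18.0000 = 4.2426

(5.8310, 5.0000, 4.2426)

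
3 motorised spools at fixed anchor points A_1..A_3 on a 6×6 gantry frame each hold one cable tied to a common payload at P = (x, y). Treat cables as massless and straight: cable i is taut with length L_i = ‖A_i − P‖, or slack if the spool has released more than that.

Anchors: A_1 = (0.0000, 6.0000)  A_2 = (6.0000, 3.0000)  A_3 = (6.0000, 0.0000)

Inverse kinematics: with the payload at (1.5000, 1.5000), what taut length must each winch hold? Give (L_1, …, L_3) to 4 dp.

(4.7434, 4.7434, 4.7434)

L_1 = √((0.0000−1.5000)² + (6.0000−1.5000)²) = 4.7434
L_2 = √((6.0000−1.5000)² + (3.0000−1.5000)²) = 4.7434
L_3 = √((6.0000−1.5000)² + (0.0000−1.5000)²) = 4.7434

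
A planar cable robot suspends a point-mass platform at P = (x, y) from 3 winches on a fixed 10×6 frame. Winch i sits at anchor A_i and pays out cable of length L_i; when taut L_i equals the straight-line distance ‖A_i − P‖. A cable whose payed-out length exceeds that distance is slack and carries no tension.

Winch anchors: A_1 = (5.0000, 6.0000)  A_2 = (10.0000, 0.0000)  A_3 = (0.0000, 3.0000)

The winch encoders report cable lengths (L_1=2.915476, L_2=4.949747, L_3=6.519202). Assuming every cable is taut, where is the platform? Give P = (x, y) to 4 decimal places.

expand ‖A_i−P‖²=L_i² and subtract eq 1 (q_i ≔ ‖A_i‖²−L_i²)
q_1 = 25.0000+36.0000−8.5000 = 52.5000
eq1−eq2 → [-10.0000  12.0000]·P = -23.0000
eq1−eq3 → [10.0000  6.0000]·P = 86.0000
2×2 solve → P = (6.5000, 3.5000)

(6.5000, 3.5000)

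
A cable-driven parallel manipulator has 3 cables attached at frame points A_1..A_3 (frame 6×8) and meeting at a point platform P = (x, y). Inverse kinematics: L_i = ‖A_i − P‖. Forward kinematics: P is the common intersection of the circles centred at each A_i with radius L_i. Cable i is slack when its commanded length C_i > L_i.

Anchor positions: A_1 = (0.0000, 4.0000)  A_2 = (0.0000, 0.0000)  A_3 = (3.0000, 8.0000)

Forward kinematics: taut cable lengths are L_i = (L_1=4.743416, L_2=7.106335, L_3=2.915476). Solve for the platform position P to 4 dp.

each cable: (A_i−P)·(A_i−P) = L_i²; let c_i = ‖A_i‖²−L_i²
c_1 = 0.0000+16.0000−22.5000 = -6.5000
row 1: 0.0000x + 8.0000y = 44.0000  (c_2=-50.5000)
row 2: -6.0000x − 8.0000y = -71.0000  (c_3=64.5000)
Cramer on rows 1–2 → x = 4.5000, y = 5.5000

(4.5000, 5.5000)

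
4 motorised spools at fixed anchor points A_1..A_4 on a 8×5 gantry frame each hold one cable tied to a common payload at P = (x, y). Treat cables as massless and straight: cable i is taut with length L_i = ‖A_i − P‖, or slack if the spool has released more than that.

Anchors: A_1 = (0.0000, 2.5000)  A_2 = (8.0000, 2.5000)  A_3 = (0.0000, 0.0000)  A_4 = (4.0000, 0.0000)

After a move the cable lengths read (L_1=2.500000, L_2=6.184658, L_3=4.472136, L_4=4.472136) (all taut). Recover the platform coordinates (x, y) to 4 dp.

(2.0000, 4.0000)

circle eqns → linear via eq_j − eq_1; set q_j = A_j·A_j − L_j²
q_1 = 0.0000+6.2500−6.2500 = 0.0000
-16.0000·x + 0.0000·y = q_1−q_2 = -32.0000
0.0000·x + 5.0000·y = q_1−q_3 = 20.0000
-8.0000·x + 5.0000·y = q_1−q_4 = 4.0000
solve first two rows → x=2.0000, y=4.0000
check cable 4: ‖A_4−P‖² = 20.0000 ≈ L_4² = 20.0000 ✓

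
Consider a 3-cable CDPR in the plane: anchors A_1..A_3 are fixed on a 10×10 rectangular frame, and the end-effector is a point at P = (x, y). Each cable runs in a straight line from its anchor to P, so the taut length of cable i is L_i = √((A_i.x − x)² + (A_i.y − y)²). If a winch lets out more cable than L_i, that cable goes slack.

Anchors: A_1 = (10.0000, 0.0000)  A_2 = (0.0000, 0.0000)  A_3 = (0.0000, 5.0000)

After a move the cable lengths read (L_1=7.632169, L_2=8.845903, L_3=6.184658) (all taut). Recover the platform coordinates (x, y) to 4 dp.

(6.0000, 6.5000)

each cable: (A_i−P)·(A_i−P) = L_i²; let c_i = ‖A_i‖²−L_i²
c_1 = 100.0000+0.0000−58.2500 = 41.7500
row 1: 20.0000x + 0.0000y = 120.0000  (c_2=-78.2500)
row 2: 20.0000x − 10.0000y = 55.0000  (c_3=-13.2500)
Cramer on rows 1–2 → x = 6.0000, y = 6.5000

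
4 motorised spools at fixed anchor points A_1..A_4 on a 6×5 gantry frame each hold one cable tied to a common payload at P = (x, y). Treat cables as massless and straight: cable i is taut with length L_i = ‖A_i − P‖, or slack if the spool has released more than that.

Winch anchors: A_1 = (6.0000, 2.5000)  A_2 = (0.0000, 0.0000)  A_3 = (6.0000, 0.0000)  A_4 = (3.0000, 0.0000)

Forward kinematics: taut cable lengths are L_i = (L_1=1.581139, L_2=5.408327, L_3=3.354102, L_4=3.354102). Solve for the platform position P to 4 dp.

(4.5000, 3.0000)

expand ‖A_i−P‖²=L_i² and subtract eq 1 (q_i ≔ ‖A_i‖²−L_i²)
q_1 = 36.0000+6.2500−2.5000 = 39.7500
eq1−eq2 → [12.0000  5.0000]·P = 69.0000
eq1−eq3 → [0.0000  5.0000]·P = 15.0000
eq1−eq4 → [6.0000  5.0000]·P = 42.0000
2×2 solve → P = (4.5000, 3.0000)
check cable 4: ‖A_4−P‖² = 11.2500 ≈ L_4² = 11.2500 ✓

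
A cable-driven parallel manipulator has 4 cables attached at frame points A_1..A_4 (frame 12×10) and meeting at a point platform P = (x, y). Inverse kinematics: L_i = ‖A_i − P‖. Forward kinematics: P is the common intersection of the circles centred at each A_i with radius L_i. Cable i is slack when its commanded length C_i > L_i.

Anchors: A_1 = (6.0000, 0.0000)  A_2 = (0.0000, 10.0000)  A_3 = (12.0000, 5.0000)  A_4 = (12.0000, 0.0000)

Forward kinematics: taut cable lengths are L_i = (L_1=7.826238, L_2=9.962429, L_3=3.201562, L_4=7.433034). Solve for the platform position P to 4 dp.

(9.5000, 7.0000)

expand ‖A_i−P‖²=L_i² and subtract eq 1 (k_i ≔ ‖A_i‖²−L_i²)
k_1 = 36.0000+0.0000−61.2500 = -25.2500
eq1−eq2 → [12.0000  -20.0000]·P = -26.0000
eq1−eq3 → [-12.0000  -10.0000]·P = -184.0000
eq1−eq4 → [-12.0000  0.0000]·P = -114.0000
2×2 solve → P = (9.5000, 7.0000)
check cable 4: ‖A_4−P‖² = 55.2500 ≈ L_4² = 55.2500 ✓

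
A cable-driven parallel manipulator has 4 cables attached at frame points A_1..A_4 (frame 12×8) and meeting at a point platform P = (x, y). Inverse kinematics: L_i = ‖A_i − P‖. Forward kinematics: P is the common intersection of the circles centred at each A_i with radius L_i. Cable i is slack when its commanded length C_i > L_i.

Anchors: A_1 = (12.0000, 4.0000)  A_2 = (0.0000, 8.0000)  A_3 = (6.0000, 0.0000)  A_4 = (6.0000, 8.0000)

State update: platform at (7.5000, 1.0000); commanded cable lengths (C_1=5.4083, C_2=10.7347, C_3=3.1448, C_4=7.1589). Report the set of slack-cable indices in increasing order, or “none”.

cable 1: L_1 = ‖A_1−P‖ = 5.4083;  C_1 = 5.4083 → taut
cable 2: L_2 = ‖A_2−P‖ = 10.2591;  C_2 = 10.7347 → slack
cable 3: L_3 = ‖A_3−P‖ = 1.8028;  C_3 = 3.1448 → slack
cable 4: L_4 = ‖A_4−P‖ = 7.1589;  C_4 = 7.1589 → taut

2, 3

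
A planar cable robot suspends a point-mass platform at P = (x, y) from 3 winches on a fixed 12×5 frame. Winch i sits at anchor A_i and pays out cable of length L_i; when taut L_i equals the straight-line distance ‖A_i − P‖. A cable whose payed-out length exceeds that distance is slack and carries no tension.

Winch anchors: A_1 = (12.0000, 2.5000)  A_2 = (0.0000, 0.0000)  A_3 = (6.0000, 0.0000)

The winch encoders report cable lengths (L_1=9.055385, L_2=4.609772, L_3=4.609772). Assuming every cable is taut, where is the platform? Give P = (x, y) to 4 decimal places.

expand ‖A_i−P‖²=L_i² and subtract eq 1 (k_i ≔ ‖A_i‖²−L_i²)
k_1 = 144.0000+6.2500−82.0000 = 68.2500
eq1−eq2 → [24.0000  5.0000]·P = 89.5000
eq1−eq3 → [12.0000  5.0000]·P = 53.5000
2×2 solve → P = (3.0000, 3.5000)

(3.0000, 3.5000)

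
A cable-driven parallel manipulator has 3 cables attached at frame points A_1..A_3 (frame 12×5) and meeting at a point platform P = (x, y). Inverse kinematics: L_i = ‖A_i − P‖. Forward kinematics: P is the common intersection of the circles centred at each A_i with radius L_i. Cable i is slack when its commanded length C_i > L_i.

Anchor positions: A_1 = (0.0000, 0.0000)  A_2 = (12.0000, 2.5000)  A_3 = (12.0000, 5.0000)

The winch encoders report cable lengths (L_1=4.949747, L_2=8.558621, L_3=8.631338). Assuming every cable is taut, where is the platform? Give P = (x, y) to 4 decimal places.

(3.5000, 3.5000)

circle eqns → linear via eq_j − eq_1; set q_j = A_j·A_j − L_j²
q_1 = 0.0000+0.0000−24.5000 = -24.5000
-24.0000·x − 5.0000·y = q_1−q_2 = -101.5000
-24.0000·x − 10.0000·y = q_1−q_3 = -119.0000
solve first two rows → x=3.5000, y=3.5000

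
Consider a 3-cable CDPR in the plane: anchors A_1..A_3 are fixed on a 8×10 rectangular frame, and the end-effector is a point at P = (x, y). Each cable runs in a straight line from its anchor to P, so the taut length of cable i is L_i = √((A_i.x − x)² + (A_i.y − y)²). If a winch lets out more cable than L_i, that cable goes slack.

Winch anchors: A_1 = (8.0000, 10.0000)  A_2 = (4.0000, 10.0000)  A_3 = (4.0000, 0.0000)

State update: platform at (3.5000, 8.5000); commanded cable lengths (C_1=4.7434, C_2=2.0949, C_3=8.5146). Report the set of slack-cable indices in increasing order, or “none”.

cable 1: √((4.5000)²+(1.5000)²)=4.7434, C_1=4.7434: taut
cable 2: √((0.5000)²+(1.5000)²)=1.5811, C_2=2.0949: slack
cable 3: √((0.5000)²+(-8.5000)²)=8.5147, C_3=8.5146: taut

2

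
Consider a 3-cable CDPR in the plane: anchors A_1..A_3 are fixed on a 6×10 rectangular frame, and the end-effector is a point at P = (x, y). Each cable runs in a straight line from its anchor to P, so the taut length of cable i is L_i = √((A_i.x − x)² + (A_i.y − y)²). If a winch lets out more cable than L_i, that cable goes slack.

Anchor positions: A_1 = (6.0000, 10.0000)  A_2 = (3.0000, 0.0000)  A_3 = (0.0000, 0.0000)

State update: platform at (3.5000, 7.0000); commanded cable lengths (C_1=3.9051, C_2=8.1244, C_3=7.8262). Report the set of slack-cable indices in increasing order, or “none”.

2

cable 1: L_1 = ‖A_1−P‖ = 3.9051;  C_1 = 3.9051 → taut
cable 2: L_2 = ‖A_2−P‖ = 7.0178;  C_2 = 8.1244 → slack
cable 3: L_3 = ‖A_3−P‖ = 7.8262;  C_3 = 7.8262 → taut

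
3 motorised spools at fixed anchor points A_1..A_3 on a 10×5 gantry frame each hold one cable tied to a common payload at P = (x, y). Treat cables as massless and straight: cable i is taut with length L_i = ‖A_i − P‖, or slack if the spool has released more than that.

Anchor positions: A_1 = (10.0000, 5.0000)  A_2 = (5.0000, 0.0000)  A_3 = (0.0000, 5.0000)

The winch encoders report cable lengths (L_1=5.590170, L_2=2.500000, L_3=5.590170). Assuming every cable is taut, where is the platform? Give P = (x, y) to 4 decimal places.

(5.0000, 2.5000)

circle eqns → linear via eq_j − eq_1; set c_j = A_j·A_j − L_j²
c_1 = 100.0000+25.0000−31.2500 = 93.7500
10.0000·x + 10.0000·y = c_1−c_2 = 75.0000
20.0000·x + 0.0000·y = c_1−c_3 = 100.0000
solve first two rows → x=5.0000, y=2.5000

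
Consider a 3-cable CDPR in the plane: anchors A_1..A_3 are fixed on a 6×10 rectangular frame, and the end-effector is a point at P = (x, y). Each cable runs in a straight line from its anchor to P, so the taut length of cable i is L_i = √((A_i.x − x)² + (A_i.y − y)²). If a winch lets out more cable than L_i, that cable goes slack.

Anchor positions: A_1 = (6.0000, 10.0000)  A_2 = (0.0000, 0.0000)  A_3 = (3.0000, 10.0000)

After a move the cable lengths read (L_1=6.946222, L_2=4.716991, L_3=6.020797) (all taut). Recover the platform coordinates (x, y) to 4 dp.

each cable: (A_i−P)·(A_i−P) = L_i²; let k_i = ‖A_i‖²−L_i²
k_1 = 36.0000+100.0000−48.2500 = 87.7500
row 1: 12.0000x + 20.0000y = 110.0000  (k_2=-22.2500)
row 2: 6.0000x + 0.0000y = 15.0000  (k_3=72.7500)
Cramer on rows 1–2 → x = 2.5000, y = 4.0000

(2.5000, 4.0000)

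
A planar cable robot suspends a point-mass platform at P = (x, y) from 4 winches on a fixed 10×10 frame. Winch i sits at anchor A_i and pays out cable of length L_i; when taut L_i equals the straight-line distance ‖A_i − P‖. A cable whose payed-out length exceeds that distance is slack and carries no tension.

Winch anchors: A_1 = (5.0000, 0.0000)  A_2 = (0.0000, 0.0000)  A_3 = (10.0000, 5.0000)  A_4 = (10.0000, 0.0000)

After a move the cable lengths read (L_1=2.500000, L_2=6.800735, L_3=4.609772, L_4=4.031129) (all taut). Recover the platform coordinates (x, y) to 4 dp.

(6.5000, 2.0000)

expand ‖A_i−P‖²=L_i² and subtract eq 1 (c_i ≔ ‖A_i‖²−L_i²)
c_1 = 25.0000+0.0000−6.2500 = 18.7500
eq1−eq2 → [10.0000  0.0000]·P = 65.0000
eq1−eq3 → [-10.0000  -10.0000]·P = -85.0000
eq1−eq4 → [-10.0000  0.0000]·P = -65.0000
2×2 solve → P = (6.5000, 2.0000)
check cable 4: ‖A_4−P‖² = 16.2500 ≈ L_4² = 16.2500 ✓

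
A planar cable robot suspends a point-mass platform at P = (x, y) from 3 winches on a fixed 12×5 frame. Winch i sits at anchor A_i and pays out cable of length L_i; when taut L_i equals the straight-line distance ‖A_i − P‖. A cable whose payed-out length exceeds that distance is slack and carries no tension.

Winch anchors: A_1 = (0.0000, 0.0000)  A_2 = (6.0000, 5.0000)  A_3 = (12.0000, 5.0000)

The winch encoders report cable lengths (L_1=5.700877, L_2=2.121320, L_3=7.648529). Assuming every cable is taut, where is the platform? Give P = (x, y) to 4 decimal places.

circle eqns → linear via eq_j − eq_1; set k_j = A_j·A_j − L_j²
k_1 = 0.0000+0.0000−32.5000 = -32.5000
-12.0000·x − 10.0000·y = k_1−k_2 = -89.0000
-24.0000·x − 10.0000·y = k_1−k_3 = -143.0000
solve first two rows → x=4.5000, y=3.5000

(4.5000, 3.5000)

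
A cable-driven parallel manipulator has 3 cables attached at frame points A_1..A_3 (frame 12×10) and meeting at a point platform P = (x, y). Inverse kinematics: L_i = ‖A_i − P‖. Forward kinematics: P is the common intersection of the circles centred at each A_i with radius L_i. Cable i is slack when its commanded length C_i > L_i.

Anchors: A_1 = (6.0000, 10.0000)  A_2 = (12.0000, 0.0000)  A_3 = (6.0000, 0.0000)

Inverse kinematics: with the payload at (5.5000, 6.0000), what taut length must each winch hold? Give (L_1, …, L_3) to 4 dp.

cable 1: Δx=0.5000, Δy=4.0000; L_1 = √(Δx²+Δy²) = 4.0311
cable 2: Δx=6.5000, Δy=-6.0000; L_2 = √(Δx²+Δy²) = 8.8459
cable 3: Δx=0.5000, Δy=-6.0000; L_3 = √(Δx²+Δy²) = 6.0208

(4.0311, 8.8459, 6.0208)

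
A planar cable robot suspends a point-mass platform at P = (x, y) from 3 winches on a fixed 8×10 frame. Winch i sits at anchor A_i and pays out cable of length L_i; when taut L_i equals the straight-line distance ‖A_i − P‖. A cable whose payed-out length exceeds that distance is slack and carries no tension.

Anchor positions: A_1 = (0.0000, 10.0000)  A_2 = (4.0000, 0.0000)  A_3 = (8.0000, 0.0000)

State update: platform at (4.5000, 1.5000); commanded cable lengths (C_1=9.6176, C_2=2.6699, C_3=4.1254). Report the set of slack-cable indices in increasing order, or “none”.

2, 3

cable 1: L_1 = ‖A_1−P‖ = 9.6177;  C_1 = 9.6176 → taut
cable 2: L_2 = ‖A_2−P‖ = 1.5811;  C_2 = 2.6699 → slack
cable 3: L_3 = ‖A_3−P‖ = 3.8079;  C_3 = 4.1254 → slack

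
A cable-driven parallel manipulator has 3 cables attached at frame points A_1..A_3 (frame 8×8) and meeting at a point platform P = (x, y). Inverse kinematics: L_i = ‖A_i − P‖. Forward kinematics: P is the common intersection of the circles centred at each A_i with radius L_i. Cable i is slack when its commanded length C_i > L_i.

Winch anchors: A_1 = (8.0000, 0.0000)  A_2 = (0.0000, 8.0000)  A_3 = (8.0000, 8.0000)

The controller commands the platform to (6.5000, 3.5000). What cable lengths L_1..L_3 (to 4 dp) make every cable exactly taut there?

cable 1: Δx=1.5000, Δy=-3.5000; L_1 = √(Δx²+Δy²) = 3.8079
cable 2: Δx=-6.5000, Δy=4.5000; L_2 = √(Δx²+Δy²) = 7.9057
cable 3: Δx=1.5000, Δy=4.5000; L_3 = √(Δx²+Δy²) = 4.7434

(3.8079, 7.9057, 4.7434)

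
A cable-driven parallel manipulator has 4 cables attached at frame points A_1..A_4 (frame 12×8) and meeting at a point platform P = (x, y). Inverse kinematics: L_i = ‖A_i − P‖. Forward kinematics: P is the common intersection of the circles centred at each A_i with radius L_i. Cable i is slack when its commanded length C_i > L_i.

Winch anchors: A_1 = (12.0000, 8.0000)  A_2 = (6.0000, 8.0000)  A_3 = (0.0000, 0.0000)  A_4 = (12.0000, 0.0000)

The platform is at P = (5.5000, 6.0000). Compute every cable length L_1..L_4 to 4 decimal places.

(6.8007, 2.0616, 8.1394, 8.8459)

L_1: Δ = A_1−P = (6.5000, 2.0000) → ‖Δ‖ = √46.2500 = 6.8007
L_2: Δ = A_2−P = (0.5000, 2.0000) → ‖Δ‖ = √4.2500 = 2.0616
L_3: Δ = A_3−P = (-5.5000, -6.0000) → ‖Δ‖ = √66.2500 = 8.1394
L_4: Δ = A_4−P = (6.5000, -6.0000) → ‖Δ‖ = √78.2500 = 8.8459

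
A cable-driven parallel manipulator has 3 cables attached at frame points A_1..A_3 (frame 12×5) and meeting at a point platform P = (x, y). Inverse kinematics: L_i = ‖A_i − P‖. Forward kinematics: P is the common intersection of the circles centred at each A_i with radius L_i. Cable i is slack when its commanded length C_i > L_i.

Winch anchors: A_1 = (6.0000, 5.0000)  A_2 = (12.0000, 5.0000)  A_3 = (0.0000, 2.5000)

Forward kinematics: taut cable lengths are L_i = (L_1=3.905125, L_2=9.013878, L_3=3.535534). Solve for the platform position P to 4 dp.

(3.5000, 2.0000)

each cable: (A_i−P)·(A_i−P) = L_i²; let q_i = ‖A_i‖²−L_i²
q_1 = 36.0000+25.0000−15.2500 = 45.7500
row 1: -12.0000x + 0.0000y = -42.0000  (q_2=87.7500)
row 2: 12.0000x + 5.0000y = 52.0000  (q_3=-6.2500)
Cramer on rows 1–2 → x = 3.5000, y = 2.0000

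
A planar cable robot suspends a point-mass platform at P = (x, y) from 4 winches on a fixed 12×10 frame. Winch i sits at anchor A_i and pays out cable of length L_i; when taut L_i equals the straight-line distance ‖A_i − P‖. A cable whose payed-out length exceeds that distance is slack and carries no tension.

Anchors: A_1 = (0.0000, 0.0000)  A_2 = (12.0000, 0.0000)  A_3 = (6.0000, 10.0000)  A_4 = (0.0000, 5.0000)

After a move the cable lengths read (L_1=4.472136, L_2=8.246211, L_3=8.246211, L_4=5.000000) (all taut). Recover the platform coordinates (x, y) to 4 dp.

(4.0000, 2.0000)

circle eqns → linear via eq_j − eq_1; set q_j = A_j·A_j − L_j²
q_1 = 0.0000+0.0000−20.0000 = -20.0000
-24.0000·x + 0.0000·y = q_1−q_2 = -96.0000
-12.0000·x − 20.0000·y = q_1−q_3 = -88.0000
0.0000·x − 10.0000·y = q_1−q_4 = -20.0000
solve first two rows → x=4.0000, y=2.0000
check cable 4: ‖A_4−P‖² = 25.0000 ≈ L_4² = 25.0000 ✓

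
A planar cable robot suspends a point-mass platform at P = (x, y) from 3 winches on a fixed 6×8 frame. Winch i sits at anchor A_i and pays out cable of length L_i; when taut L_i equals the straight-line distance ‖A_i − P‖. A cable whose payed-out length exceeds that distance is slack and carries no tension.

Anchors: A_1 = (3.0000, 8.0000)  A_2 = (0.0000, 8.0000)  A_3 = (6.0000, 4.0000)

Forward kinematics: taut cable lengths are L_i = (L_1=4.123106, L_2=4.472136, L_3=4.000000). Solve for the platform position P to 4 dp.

circle eqns → linear via eq_j − eq_1; set q_j = A_j·A_j − L_j²
q_1 = 9.0000+64.0000−17.0000 = 56.0000
6.0000·x + 0.0000·y = q_1−q_2 = 12.0000
-6.0000·x + 8.0000·y = q_1−q_3 = 20.0000
solve first two rows → x=2.0000, y=4.0000

(2.0000, 4.0000)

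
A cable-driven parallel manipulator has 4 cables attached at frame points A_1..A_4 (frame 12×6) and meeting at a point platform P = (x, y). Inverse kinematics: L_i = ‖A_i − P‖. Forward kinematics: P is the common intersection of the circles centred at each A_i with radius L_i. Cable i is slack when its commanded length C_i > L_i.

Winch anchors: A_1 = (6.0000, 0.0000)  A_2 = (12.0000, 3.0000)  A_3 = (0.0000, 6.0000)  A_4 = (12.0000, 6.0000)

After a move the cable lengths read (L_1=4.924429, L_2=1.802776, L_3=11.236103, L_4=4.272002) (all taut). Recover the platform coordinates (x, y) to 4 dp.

(10.5000, 2.0000)

circle eqns → linear via eq_j − eq_1; set k_j = A_j·A_j − L_j²
k_1 = 36.0000+0.0000−24.2500 = 11.7500
-12.0000·x − 6.0000·y = k_1−k_2 = -138.0000
12.0000·x − 12.0000·y = k_1−k_3 = 102.0000
-12.0000·x − 12.0000·y = k_1−k_4 = -150.0000
solve first two rows → x=10.5000, y=2.0000
check cable 4: ‖A_4−P‖² = 18.2500 ≈ L_4² = 18.2500 ✓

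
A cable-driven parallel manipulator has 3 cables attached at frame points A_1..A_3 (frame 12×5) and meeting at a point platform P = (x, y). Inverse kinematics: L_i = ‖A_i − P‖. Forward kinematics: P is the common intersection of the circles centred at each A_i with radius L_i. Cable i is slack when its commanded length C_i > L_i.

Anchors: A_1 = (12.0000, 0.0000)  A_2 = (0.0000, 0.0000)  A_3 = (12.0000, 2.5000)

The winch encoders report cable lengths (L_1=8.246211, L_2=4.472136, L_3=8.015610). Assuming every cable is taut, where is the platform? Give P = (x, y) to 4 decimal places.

(4.0000, 2.0000)

each cable: (A_i−P)·(A_i−P) = L_i²; let k_i = ‖A_i‖²−L_i²
k_1 = 144.0000+0.0000−68.0000 = 76.0000
row 1: 24.0000x + 0.0000y = 96.0000  (k_2=-20.0000)
row 2: 0.0000x − 5.0000y = -10.0000  (k_3=86.0000)
Cramer on rows 1–2 → x = 4.0000, y = 2.0000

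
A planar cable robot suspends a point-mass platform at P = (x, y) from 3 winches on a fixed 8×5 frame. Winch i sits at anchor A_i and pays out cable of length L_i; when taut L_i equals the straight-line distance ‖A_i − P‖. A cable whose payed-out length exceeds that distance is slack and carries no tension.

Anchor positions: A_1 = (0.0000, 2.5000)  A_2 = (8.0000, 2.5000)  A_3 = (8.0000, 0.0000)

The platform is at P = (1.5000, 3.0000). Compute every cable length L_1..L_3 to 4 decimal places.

L_1: Δ = A_1−P = (-1.5000, -0.5000) → ‖Δ‖ = √2.5000 = 1.5811
L_2: Δ = A_2−P = (6.5000, -0.5000) → ‖Δ‖ = √42.5000 = 6.5192
L_3: Δ = A_3−P = (6.5000, -3.0000) → ‖Δ‖ = √51.2500 = 7.1589

(1.5811, 6.5192, 7.1589)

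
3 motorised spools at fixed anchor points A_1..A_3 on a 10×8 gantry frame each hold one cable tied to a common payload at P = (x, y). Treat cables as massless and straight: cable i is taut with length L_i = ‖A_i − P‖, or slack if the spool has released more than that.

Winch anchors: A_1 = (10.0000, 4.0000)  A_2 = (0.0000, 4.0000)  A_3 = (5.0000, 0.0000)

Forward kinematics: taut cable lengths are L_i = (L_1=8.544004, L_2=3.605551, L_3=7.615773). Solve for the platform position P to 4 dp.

each cable: (A_i−P)·(A_i−P) = L_i²; let c_i = ‖A_i‖²−L_i²
c_1 = 100.0000+16.0000−73.0000 = 43.0000
row 1: 20.0000x + 0.0000y = 40.0000  (c_2=3.0000)
row 2: 10.0000x + 8.0000y = 76.0000  (c_3=-33.0000)
Cramer on rows 1–2 → x = 2.0000, y = 7.0000

(2.0000, 7.0000)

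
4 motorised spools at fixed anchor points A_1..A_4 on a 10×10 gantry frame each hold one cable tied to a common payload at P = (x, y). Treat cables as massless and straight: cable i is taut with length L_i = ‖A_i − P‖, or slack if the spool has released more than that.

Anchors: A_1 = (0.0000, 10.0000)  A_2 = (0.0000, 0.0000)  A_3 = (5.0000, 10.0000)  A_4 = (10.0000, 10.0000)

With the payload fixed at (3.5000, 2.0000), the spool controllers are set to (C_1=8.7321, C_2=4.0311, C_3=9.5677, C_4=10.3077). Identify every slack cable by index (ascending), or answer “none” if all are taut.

3

cable 1: √((-3.5000)²+(8.0000)²)=8.7321, C_1=8.7321: taut
cable 2: √((-3.5000)²+(-2.0000)²)=4.0311, C_2=4.0311: taut
cable 3: √((1.5000)²+(8.0000)²)=8.1394, C_3=9.5677: slack
cable 4: √((6.5000)²+(8.0000)²)=10.3078, C_4=10.3077: taut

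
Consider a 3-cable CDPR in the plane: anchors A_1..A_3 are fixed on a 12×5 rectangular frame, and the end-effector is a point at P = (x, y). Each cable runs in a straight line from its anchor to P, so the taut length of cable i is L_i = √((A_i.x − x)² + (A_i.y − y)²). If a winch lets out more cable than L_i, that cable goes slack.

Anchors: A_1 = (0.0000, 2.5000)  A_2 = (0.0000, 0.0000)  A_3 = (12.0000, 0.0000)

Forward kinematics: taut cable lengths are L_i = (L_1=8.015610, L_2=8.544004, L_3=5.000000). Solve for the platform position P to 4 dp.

expand ‖A_i−P‖²=L_i² and subtract eq 1 (c_i ≔ ‖A_i‖²−L_i²)
c_1 = 0.0000+6.2500−64.2500 = -58.0000
eq1−eq2 → [0.0000  5.0000]·P = 15.0000
eq1−eq3 → [-24.0000  5.0000]·P = -177.0000
2×2 solve → P = (8.0000, 3.0000)

(8.0000, 3.0000)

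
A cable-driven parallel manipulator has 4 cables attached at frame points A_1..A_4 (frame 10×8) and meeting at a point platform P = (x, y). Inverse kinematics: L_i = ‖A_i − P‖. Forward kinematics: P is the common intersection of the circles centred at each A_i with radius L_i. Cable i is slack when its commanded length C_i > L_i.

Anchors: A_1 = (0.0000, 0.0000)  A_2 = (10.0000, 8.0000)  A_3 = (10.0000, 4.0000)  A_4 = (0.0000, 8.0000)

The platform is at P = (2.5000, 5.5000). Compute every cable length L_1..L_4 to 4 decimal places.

L_1: Δ = A_1−P = (-2.5000, -5.5000) → ‖Δ‖ = √36.5000 = 6.0415
L_2: Δ = A_2−P = (7.5000, 2.5000) → ‖Δ‖ = √62.5000 = 7.9057
L_3: Δ = A_3−P = (7.5000, -1.5000) → ‖Δ‖ = √58.5000 = 7.6485
L_4: Δ = A_4−P = (-2.5000, 2.5000) → ‖Δ‖ = √12.5000 = 3.5355

(6.0415, 7.9057, 7.6485, 3.5355)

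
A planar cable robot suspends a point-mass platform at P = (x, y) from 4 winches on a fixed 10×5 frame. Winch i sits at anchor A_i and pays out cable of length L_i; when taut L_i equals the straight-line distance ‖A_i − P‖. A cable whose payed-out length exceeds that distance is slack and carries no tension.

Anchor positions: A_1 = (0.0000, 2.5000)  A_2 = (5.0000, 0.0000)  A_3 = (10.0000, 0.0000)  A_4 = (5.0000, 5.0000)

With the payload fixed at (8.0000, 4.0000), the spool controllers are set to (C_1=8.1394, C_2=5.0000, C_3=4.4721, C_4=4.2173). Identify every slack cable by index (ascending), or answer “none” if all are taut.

4

cable 1: √((-8.0000)²+(-1.5000)²)=8.1394, C_1=8.1394: taut
cable 2: √((-3.0000)²+(-4.0000)²)=5.0000, C_2=5.0000: taut
cable 3: √((2.0000)²+(-4.0000)²)=4.4721, C_3=4.4721: taut
cable 4: √((-3.0000)²+(1.0000)²)=3.1623, C_4=4.2173: slack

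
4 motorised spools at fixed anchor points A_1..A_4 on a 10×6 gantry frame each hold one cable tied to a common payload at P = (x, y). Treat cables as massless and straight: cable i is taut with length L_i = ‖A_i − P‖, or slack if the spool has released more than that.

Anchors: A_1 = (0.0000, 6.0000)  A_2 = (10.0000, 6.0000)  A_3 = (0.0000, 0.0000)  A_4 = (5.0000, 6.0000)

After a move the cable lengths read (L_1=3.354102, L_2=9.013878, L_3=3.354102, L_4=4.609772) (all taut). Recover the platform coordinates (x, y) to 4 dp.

each cable: (A_i−P)·(A_i−P) = L_i²; let k_i = ‖A_i‖²−L_i²
k_1 = 0.0000+36.0000−11.2500 = 24.7500
row 1: -20.0000x + 0.0000y = -30.0000  (k_2=54.7500)
row 2: 0.0000x + 12.0000y = 36.0000  (k_3=-11.2500)
row 3: -10.0000x + 0.0000y = -15.0000  (k_4=39.7500)
Cramer on rows 1–2 → x = 1.5000, y = 3.0000
check cable 4: ‖A_4−P‖² = 21.2500 ≈ L_4² = 21.2500 ✓

(1.5000, 3.0000)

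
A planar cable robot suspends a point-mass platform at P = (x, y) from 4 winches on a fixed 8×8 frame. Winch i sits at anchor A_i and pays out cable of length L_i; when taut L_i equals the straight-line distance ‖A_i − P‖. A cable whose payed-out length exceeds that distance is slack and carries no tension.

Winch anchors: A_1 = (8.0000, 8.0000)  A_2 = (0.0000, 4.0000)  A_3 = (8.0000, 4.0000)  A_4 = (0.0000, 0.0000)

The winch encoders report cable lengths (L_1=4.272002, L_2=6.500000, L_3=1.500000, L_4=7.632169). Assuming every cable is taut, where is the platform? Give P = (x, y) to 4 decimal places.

circle eqns → linear via eq_j − eq_1; set k_j = A_j·A_j − L_j²
k_1 = 64.0000+64.0000−18.2500 = 109.7500
16.0000·x + 8.0000·y = k_1−k_2 = 136.0000
0.0000·x + 8.0000·y = k_1−k_3 = 32.0000
16.0000·x + 16.0000·y = k_1−k_4 = 168.0000
solve first two rows → x=6.5000, y=4.0000
check cable 4: ‖A_4−P‖² = 58.2500 ≈ L_4² = 58.2500 ✓

(6.5000, 4.0000)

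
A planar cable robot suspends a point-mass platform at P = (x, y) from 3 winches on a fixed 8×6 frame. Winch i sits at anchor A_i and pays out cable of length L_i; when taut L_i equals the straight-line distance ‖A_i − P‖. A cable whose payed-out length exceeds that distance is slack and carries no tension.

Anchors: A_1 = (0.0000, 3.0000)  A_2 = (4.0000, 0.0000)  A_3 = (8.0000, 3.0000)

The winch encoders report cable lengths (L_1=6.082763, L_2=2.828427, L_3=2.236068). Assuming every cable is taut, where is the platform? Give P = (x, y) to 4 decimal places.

(6.0000, 2.0000)

circle eqns → linear via eq_j − eq_1; set q_j = A_j·A_j − L_j²
q_1 = 0.0000+9.0000−37.0000 = -28.0000
-8.0000·x + 6.0000·y = q_1−q_2 = -36.0000
-16.0000·x + 0.0000·y = q_1−q_3 = -96.0000
solve first two rows → x=6.0000, y=2.0000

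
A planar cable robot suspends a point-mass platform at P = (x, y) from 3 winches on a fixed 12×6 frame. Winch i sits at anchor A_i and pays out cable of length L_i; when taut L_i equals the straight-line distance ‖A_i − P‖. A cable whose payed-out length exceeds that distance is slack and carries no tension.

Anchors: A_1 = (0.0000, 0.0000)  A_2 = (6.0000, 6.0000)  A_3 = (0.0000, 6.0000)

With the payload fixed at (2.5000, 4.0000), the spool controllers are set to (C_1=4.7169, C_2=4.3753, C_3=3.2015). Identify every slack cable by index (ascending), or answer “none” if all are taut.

2

cable 1: √((-2.5000)²+(-4.0000)²)=4.7170, C_1=4.7169: taut
cable 2: √((3.5000)²+(2.0000)²)=4.0311, C_2=4.3753: slack
cable 3: √((-2.5000)²+(2.0000)²)=3.2016, C_3=3.2015: taut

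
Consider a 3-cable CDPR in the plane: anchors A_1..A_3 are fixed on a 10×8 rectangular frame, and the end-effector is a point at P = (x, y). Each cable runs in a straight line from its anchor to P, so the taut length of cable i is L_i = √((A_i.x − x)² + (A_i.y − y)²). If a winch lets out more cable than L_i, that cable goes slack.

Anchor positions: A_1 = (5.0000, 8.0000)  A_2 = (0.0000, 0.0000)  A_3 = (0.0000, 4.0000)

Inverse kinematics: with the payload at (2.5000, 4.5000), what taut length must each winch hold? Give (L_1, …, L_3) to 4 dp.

(4.3012, 5.1478, 2.5495)

L_1 = √((5.0000−2.5000)² + (8.0000−4.5000)²) = 4.3012
L_2 = √((0.0000−2.5000)² + (0.0000−4.5000)²) = 5.1478
L_3 = √((0.0000−2.5000)² + (4.0000−4.5000)²) = 2.5495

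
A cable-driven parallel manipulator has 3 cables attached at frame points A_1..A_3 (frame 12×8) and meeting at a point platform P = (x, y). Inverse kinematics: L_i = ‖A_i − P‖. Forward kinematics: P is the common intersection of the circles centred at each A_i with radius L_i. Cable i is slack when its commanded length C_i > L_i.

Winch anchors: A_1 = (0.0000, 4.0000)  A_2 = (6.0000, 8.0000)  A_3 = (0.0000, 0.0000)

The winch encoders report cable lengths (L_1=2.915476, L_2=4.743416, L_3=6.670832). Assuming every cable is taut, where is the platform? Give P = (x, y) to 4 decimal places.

circle eqns → linear via eq_j − eq_1; set c_j = A_j·A_j − L_j²
c_1 = 0.0000+16.0000−8.5000 = 7.5000
-12.0000·x − 8.0000·y = c_1−c_2 = -70.0000
0.0000·x + 8.0000·y = c_1−c_3 = 52.0000
solve first two rows → x=1.5000, y=6.5000

(1.5000, 6.5000)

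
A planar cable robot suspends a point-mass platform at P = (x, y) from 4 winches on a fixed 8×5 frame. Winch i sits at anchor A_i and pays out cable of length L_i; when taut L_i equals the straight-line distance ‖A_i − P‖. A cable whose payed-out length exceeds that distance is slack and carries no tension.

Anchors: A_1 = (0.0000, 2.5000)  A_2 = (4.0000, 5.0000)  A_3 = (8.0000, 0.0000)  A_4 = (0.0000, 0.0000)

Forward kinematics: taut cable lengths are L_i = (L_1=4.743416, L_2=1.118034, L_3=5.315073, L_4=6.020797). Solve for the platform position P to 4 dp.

(4.5000, 4.0000)

circle eqns → linear via eq_j − eq_1; set c_j = A_j·A_j − L_j²
c_1 = 0.0000+6.2500−22.5000 = -16.2500
-8.0000·x − 5.0000·y = c_1−c_2 = -56.0000
-16.0000·x + 5.0000·y = c_1−c_3 = -52.0000
0.0000·x + 5.0000·y = c_1−c_4 = 20.0000
solve first two rows → x=4.5000, y=4.0000
check cable 4: ‖A_4−P‖² = 36.2500 ≈ L_4² = 36.2500 ✓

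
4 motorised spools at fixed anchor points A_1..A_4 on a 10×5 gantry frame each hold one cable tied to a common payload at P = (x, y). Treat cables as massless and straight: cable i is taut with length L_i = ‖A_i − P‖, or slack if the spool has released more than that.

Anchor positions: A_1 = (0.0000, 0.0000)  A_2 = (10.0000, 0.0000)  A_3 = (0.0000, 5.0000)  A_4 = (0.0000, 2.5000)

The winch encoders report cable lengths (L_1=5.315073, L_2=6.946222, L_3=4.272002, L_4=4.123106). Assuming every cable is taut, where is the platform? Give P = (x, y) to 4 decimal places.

circle eqns → linear via eq_j − eq_1; set q_j = A_j·A_j − L_j²
q_1 = 0.0000+0.0000−28.2500 = -28.2500
-20.0000·x + 0.0000·y = q_1−q_2 = -80.0000
0.0000·x − 10.0000·y = q_1−q_3 = -35.0000
0.0000·x − 5.0000·y = q_1−q_4 = -17.5000
solve first two rows → x=4.0000, y=3.5000
check cable 4: ‖A_4−P‖² = 17.0000 ≈ L_4² = 17.0000 ✓

(4.0000, 3.5000)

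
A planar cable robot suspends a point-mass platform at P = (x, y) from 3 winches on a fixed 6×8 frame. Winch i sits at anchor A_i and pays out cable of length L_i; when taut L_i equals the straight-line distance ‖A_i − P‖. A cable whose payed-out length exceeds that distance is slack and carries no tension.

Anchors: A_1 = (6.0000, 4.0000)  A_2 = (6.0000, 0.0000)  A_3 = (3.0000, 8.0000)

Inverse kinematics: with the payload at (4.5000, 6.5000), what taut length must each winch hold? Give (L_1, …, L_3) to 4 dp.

(2.9155, 6.6708, 2.1213)

L_1: Δ = A_1−P = (1.5000, -2.5000) → ‖Δ‖ = √8.5000 = 2.9155
L_2: Δ = A_2−P = (1.5000, -6.5000) → ‖Δ‖ = √44.5000 = 6.6708
L_3: Δ = A_3−P = (-1.5000, 1.5000) → ‖Δ‖ = √4.5000 = 2.1213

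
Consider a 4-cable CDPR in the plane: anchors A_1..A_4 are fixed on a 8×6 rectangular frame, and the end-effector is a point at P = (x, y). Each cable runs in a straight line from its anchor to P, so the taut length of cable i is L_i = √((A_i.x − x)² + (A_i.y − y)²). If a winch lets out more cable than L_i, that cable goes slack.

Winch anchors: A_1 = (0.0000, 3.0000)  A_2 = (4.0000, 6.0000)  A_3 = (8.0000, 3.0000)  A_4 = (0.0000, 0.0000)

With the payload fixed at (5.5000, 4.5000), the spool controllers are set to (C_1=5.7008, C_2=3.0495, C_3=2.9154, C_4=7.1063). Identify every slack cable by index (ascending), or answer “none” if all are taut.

i=1: geometric 5.7009 vs commanded 5.7008 ⇒ taut
i=2: geometric 2.1213 vs commanded 3.0495 ⇒ slack
i=3: geometric 2.9155 vs commanded 2.9154 ⇒ taut
i=4: geometric 7.1063 vs commanded 7.1063 ⇒ taut

2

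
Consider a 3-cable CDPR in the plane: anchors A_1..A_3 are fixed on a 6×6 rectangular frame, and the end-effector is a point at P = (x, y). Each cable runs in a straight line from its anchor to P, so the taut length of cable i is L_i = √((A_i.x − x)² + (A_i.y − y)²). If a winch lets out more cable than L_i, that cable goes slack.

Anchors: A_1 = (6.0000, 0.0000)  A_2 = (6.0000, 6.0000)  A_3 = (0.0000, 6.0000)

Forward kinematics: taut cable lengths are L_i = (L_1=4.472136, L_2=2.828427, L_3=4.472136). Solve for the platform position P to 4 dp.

expand ‖A_i−P‖²=L_i² and subtract eq 1 (q_i ≔ ‖A_i‖²−L_i²)
q_1 = 36.0000+0.0000−20.0000 = 16.0000
eq1−eq2 → [0.0000  -12.0000]·P = -48.0000
eq1−eq3 → [12.0000  -12.0000]·P = 0.0000
2×2 solve → P = (4.0000, 4.0000)

(4.0000, 4.0000)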